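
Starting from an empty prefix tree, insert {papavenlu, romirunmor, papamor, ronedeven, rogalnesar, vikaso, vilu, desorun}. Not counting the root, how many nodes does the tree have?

52

Trace insertions, counting only characters that open a new branch:
  "papavenlu" → 9 new (p, a, p, a, v, e, n, l, u)
  "romirunmor" → 10 new (r, o, m, i, r, u, n, m, o, r)
  "papamor" → prefix "papa" already present; 3 new (m, o, r)
  "ronedeven" → prefix "ro" already present; 7 new (n, e, d, e, v, e, n)
  "rogalnesar" → prefix "ro" already present; 8 new (g, a, l, n, e, s, a, r)
  "vikaso" → 6 new (v, i, k, a, s, o)
  "vilu" → prefix "vi" already present; 2 new (l, u)
  "desorun" → 7 new (d, e, s, o, r, u, n)
Total nodes = 9 + 10 + 3 + 7 + 8 + 6 + 2 + 7 = 52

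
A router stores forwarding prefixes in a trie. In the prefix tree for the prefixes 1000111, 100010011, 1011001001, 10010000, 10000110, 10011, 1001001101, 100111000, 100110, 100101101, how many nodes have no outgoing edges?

9

Leaves are exactly the stored words that no other stored word extends.
Those words: "10000110", "100010011", "1000111", "10010000", "1001001101", "100101101", "100110", "100111000", "1011001001"
Leaf count: 9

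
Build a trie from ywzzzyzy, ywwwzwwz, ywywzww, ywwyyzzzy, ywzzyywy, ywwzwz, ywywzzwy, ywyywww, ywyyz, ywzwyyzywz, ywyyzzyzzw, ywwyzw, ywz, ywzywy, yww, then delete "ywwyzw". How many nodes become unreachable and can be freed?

Walk "ywwyzw" from the leaf back toward the root, removing each node that no remaining word uses.
The suffix "zw" (2 nodes) is used only by "ywwyzw"; the node for "ywwy" still has the child "y", so pruning stops there.
Nodes removed: 2

2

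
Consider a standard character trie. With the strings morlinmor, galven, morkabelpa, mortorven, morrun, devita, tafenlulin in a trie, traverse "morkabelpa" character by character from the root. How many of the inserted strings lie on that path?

1

Walk "morkabelpa" from the root; an end-of-word marker is hit whenever a stored word is a prefix of "morkabelpa".
Prefixes of the query that are stored words: "morkabelpa"
Count: 1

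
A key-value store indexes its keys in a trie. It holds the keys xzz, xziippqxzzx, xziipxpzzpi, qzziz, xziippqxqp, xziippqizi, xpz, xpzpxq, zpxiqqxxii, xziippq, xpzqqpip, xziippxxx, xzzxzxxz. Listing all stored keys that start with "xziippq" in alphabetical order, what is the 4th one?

xziippqxzzx

DFS of the "xziippq" subtree visits, in order: "xziippq", "xziippqizi", "xziippqxqp", "xziippqxzzx"
Position 4: xziippqxzzx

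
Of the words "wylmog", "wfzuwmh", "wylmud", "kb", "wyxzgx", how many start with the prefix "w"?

4

Filter for entries beginning with "w":
Matches: "wfzuwmh", "wylmog", "wylmud", "wyxzgx"
Count: 4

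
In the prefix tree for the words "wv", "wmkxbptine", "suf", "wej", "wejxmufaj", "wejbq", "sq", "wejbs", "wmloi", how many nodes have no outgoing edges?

A leaf is a node with no children — equivalently, the end of a word that is not a proper prefix of any other stored word.
Those words: "sq", "suf", "wejbq", "wejbs", "wejxmufaj", "wmkxbptine", "wmloi", "wv"
Leaf count: 8

8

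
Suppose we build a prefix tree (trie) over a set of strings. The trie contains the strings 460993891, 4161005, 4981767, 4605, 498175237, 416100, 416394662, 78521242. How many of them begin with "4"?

Traverse to the node for "4", then collect every word in that subtree.
Words under "4": 416100, 4161005, 416394662, 4605, 460993891, 498175237, 4981767
Count: 7

7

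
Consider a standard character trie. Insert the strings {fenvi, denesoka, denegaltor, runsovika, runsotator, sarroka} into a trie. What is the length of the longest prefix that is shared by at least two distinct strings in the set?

The deepest shared node is where two words last agree before diverging.
e.g. "runsotator" and "runsovika" share the prefix "runso" of length 5; no pair shares a longer one.
Longest shared-prefix length: 5

5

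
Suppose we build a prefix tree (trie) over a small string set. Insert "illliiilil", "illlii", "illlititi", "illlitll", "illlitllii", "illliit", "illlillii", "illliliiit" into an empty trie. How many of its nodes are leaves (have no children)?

Leaves are exactly the stored words that no other stored word extends.
Those words: "illliiilil", "illliit", "illliliiit", "illlillii", "illlititi", "illlitllii"
Leaf count: 6

6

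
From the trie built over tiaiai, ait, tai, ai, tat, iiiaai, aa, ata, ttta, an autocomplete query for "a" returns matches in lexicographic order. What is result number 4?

DFS of the "a" subtree visits, in order: "aa", "ai", "ait", "ata"
The 4th is ata.

ata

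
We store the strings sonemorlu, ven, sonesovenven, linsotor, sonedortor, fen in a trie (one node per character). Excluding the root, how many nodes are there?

37

For each word, the new-node count is its length minus the longest prefix already in the trie:
  "sonemorlu" → 9 new (s, o, n, e, m, o, r, l, u)
  "ven" → 3 new (v, e, n)
  "sonesovenven" → prefix "sone" already present; 8 new (s, o, v, e, n, v, e, n)
  "linsotor" → 8 new (l, i, n, s, o, t, o, r)
  "sonedortor" → prefix "sone" already present; 6 new (d, o, r, t, o, r)
  "fen" → 3 new (f, e, n)
Total nodes = 9 + 3 + 8 + 8 + 6 + 3 = 37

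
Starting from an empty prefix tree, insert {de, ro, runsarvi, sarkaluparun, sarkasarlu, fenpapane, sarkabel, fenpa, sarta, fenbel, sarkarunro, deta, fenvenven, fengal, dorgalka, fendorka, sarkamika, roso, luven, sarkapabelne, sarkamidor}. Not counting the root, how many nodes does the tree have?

For each word, the new-node count is its length minus the longest prefix already in the trie:
  "de" → 2 new (d, e)
  "ro" → 2 new (r, o)
  "runsarvi" → prefix "r" already present; 7 new (u, n, s, a, r, v, i)
  "sarkaluparun" → 12 new (s, a, r, k, a, l, u, p, a, r, u, n)
  "sarkasarlu" → prefix "sarka" already present; 5 new (s, a, r, l, u)
  "fenpapane" → 9 new (f, e, n, p, a, p, a, n, e)
  "sarkabel" → prefix "sarka" already present; 3 new (b, e, l)
  "fenpa" → prefix "fenpa" already present; 0 new (none)
  "sarta" → prefix "sar" already present; 2 new (t, a)
  "fenbel" → prefix "fen" already present; 3 new (b, e, l)
  "sarkarunro" → prefix "sarka" already present; 5 new (r, u, n, r, o)
  "deta" → prefix "de" already present; 2 new (t, a)
  "fenvenven" → prefix "fen" already present; 6 new (v, e, n, v, e, n)
  "fengal" → prefix "fen" already present; 3 new (g, a, l)
  "dorgalka" → prefix "d" already present; 7 new (o, r, g, a, l, k, a)
  "fendorka" → prefix "fen" already present; 5 new (d, o, r, k, a)
  "sarkamika" → prefix "sarka" already present; 4 new (m, i, k, a)
  "roso" → prefix "ro" already present; 2 new (s, o)
  "luven" → 5 new (l, u, v, e, n)
  "sarkapabelne" → prefix "sarka" already present; 7 new (p, a, b, e, l, n, e)
  "sarkamidor" → prefix "sarkami" already present; 3 new (d, o, r)
Total nodes = 2 + 2 + 7 + 12 + 5 + 9 + 3 + 0 + 2 + 3 + 5 + 2 + 6 + 3 + 7 + 5 + 4 + 2 + 5 + 7 + 3 = 94

94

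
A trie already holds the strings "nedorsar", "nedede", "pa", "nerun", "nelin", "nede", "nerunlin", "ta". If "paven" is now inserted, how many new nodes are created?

Walking "paven" from the root, the first 2 characters ("pa") follow existing edges; "v" is the first miss.
So 5 − 2 = 3 new nodes.

3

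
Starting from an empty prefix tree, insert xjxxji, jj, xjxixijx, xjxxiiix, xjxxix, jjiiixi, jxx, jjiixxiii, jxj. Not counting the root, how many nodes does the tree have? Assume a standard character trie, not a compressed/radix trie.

31

Trie structure (* marks end of a word):
(root)
├─ j
│  ├─ j *
│  │  └─ i
│  │     └─ i
│  │        ├─ i
│  │        │  └─ x
│  │        │     └─ i *
│  │        └─ x
│  │           └─ x
│  │              └─ i
│  │                 └─ i
│  │                    └─ i *
│  └─ x
│     ├─ j *
│     └─ x *
└─ x
   └─ j
      └─ x
         ├─ i
         │  └─ x
         │     └─ i
         │        └─ j
         │           └─ x *
         └─ x
            ├─ i
            │  ├─ i
            │  │  └─ i
            │  │     └─ x *
            │  └─ x *
            └─ j
               └─ i *
Counting every labelled node above: 31.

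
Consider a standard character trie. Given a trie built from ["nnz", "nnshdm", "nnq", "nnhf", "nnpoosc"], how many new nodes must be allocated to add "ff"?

2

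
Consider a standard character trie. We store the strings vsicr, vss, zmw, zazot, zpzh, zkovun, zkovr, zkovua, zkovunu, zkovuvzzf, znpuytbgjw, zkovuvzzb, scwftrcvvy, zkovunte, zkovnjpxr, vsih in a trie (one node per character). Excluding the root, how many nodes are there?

56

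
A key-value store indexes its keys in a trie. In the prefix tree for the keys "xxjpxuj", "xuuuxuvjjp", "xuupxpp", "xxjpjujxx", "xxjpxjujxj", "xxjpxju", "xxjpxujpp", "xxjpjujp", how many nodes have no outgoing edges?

A leaf is a node with no children — equivalently, the end of a word that is not a proper prefix of any other stored word.
Those words: "xuupxpp", "xuuuxuvjjp", "xxjpjujp", "xxjpjujxx", "xxjpxjujxj", "xxjpxujpp"
Leaf count: 6

6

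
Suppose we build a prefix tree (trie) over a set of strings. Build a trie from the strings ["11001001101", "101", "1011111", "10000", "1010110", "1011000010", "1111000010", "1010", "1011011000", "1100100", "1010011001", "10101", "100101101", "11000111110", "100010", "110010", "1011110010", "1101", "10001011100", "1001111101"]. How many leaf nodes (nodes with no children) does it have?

14

A leaf is a node with no children — equivalently, the end of a word that is not a proper prefix of any other stored word.
Those words: "10000", "10001011100", "100101101", "1001111101", "1010011001", "1010110", "1011000010", "1011011000", "1011110010", "1011111", "11000111110", "11001001101", "1101", "1111000010"
Leaf count: 14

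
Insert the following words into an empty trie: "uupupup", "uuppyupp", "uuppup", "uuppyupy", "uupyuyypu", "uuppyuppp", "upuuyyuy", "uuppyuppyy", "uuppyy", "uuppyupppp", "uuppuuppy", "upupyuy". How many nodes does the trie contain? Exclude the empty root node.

41

Insert word by word; a character creates a node only if that edge doesn't already exist:
  "uupupup" → 7 new (u, u, p, u, p, u, p)
  "uuppyupp" → prefix "uup" already present; 5 new (p, y, u, p, p)
  "uuppup" → prefix "uupp" already present; 2 new (u, p)
  "uuppyupy" → prefix "uuppyup" already present; 1 new (y)
  "uupyuyypu" → prefix "uup" already present; 6 new (y, u, y, y, p, u)
  "uuppyuppp" → prefix "uuppyupp" already present; 1 new (p)
  "upuuyyuy" → prefix "u" already present; 7 new (p, u, u, y, y, u, y)
  "uuppyuppyy" → prefix "uuppyupp" already present; 2 new (y, y)
  "uuppyy" → prefix "uuppy" already present; 1 new (y)
  "uuppyupppp" → prefix "uuppyuppp" already present; 1 new (p)
  "uuppuuppy" → prefix "uuppu" already present; 4 new (u, p, p, y)
  "upupyuy" → prefix "upu" already present; 4 new (p, y, u, y)
Total nodes = 7 + 5 + 2 + 1 + 6 + 1 + 7 + 2 + 1 + 1 + 4 + 4 = 41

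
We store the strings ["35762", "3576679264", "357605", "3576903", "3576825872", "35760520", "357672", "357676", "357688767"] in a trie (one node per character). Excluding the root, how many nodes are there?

Trie structure (* marks end of a word):
(root)
└─ 3
   └─ 5
      └─ 7
         └─ 6
            ├─ 0
            │  └─ 5 *
            │     └─ 2
            │        └─ 0 *
            ├─ 2 *
            ├─ 6
            │  └─ 7
            │     └─ 9
            │        └─ 2
            │           └─ 6
            │              └─ 4 *
            ├─ 7
            │  ├─ 2 *
            │  └─ 6 *
            ├─ 8
            │  ├─ 2
            │  │  └─ 5
            │  │     └─ 8
            │  │        └─ 7
            │  │           └─ 2 *
            │  └─ 8
            │     └─ 7
            │        └─ 6
            │           └─ 7 *
            └─ 9
               └─ 0
                  └─ 3 *
Counting every labelled node above: 31.

31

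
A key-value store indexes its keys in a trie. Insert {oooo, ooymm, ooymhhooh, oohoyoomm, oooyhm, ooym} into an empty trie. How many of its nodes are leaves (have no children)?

5

Leaves are exactly the stored words that no other stored word extends.
Those words: "oohoyoomm", "oooo", "oooyhm", "ooymhhooh", "ooymm"
Leaf count: 5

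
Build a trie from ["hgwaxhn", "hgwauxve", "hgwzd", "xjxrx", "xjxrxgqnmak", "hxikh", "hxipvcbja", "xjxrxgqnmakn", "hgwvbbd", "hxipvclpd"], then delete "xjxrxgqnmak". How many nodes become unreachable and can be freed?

After clearing the end-marker at "xjxrxgqnmak", prune upward until reaching a node still needed by another word.
Every node on "xjxrxgqnmak" is still needed (e.g. by "xjxrxgqnmakn"), so nothing is freed.
Nodes removed: 0

0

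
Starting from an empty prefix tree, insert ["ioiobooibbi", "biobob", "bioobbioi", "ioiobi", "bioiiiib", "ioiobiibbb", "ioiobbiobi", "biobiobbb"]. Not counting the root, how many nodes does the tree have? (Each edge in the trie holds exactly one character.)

For each word, the new-node count is its length minus the longest prefix already in the trie:
  "ioiobooibbi" → 11 new (i, o, i, o, b, o, o, i, b, b, i)
  "biobob" → 6 new (b, i, o, b, o, b)
  "bioobbioi" → prefix "bio" already present; 6 new (o, b, b, i, o, i)
  "ioiobi" → prefix "ioiob" already present; 1 new (i)
  "bioiiiib" → prefix "bio" already present; 5 new (i, i, i, i, b)
  "ioiobiibbb" → prefix "ioiobi" already present; 4 new (i, b, b, b)
  "ioiobbiobi" → prefix "ioiob" already present; 5 new (b, i, o, b, i)
  "biobiobbb" → prefix "biob" already present; 5 new (i, o, b, b, b)
Total nodes = 11 + 6 + 6 + 1 + 5 + 4 + 5 + 5 = 43

43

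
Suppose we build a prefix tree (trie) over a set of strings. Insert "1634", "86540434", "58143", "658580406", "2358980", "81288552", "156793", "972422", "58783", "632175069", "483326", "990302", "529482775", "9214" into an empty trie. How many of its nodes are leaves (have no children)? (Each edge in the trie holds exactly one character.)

14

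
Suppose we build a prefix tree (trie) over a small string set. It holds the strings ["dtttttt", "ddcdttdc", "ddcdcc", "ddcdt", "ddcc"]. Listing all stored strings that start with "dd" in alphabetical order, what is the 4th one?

DFS of the "dd" subtree visits, in order: "ddcc", "ddcdcc", "ddcdt", "ddcdttdc"
Position 4: ddcdttdc

ddcdttdc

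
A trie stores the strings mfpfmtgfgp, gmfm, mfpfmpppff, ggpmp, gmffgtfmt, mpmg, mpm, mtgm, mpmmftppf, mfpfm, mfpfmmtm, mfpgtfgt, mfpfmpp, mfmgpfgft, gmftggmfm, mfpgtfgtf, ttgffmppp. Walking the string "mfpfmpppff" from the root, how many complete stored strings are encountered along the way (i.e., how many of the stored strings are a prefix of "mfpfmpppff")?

Traverse "mfpfmpppff" character by character; count nodes along the way that are marked as word ends.
Prefixes of the query that are stored words: "mfpfm", "mfpfmpp", "mfpfmpppff"
Count: 3

3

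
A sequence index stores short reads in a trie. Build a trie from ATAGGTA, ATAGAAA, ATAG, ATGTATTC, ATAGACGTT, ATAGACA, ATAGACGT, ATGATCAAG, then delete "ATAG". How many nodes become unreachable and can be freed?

0

Walk "ATAG" from the leaf back toward the root, removing each node that no remaining word uses.
Every node on "ATAG" is still needed (e.g. by "ATAGGTA"), so nothing is freed.
Nodes removed: 0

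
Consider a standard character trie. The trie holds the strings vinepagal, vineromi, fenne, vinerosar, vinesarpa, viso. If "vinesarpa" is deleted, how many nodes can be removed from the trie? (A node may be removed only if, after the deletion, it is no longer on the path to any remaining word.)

5

A node on "vinesarpa"'s path can go only if nothing else ends at it or branches off below it.
The suffix "sarpa" (5 nodes) is used only by "vinesarpa"; the node for "vine" still has the child "p", so pruning stops there.
Nodes removed: 5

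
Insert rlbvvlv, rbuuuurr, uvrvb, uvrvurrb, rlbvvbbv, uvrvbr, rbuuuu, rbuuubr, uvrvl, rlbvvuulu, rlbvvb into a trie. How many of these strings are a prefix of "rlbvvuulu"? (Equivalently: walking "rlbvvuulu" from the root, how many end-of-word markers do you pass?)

1

Traverse "rlbvvuulu" character by character; count nodes along the way that are marked as word ends.
Prefixes of the query that are stored words: "rlbvvuulu"
Count: 1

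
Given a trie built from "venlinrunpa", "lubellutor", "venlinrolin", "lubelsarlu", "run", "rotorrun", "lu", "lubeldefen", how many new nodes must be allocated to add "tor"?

3

Nothing in the trie begins with "t"; the whole of "tor" is new.
3 − 0 = 3 new nodes.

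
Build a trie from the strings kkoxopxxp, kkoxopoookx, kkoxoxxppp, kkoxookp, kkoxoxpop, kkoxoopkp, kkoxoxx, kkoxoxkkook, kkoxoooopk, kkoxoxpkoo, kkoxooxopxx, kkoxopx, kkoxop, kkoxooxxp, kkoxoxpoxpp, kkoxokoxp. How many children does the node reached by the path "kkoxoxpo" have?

Follow the path "kkoxoxpo" to its node, then look at its outgoing edges.
Distinct next characters after "kkoxoxpo": p, x.
That node has 2 child edges.

2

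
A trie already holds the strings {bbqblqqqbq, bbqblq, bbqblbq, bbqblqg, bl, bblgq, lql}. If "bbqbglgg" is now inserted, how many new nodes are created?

4

"bbqb" is already a path in the trie; the remaining "glgg" must be added.
So 8 − 4 = 4 new nodes.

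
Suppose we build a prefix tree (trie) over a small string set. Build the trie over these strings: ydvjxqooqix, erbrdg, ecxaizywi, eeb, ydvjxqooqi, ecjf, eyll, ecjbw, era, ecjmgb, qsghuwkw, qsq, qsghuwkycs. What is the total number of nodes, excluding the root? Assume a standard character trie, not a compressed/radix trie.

Insert word by word; a character creates a node only if that edge doesn't already exist:
  "ydvjxqooqix" → 11 new (y, d, v, j, x, q, o, o, q, i, x)
  "erbrdg" → 6 new (e, r, b, r, d, g)
  "ecxaizywi" → prefix "e" already present; 8 new (c, x, a, i, z, y, w, i)
  "eeb" → prefix "e" already present; 2 new (e, b)
  "ydvjxqooqi" → prefix "ydvjxqooqi" already present; 0 new (none)
  "ecjf" → prefix "ec" already present; 2 new (j, f)
  "eyll" → prefix "e" already present; 3 new (y, l, l)
  "ecjbw" → prefix "ecj" already present; 2 new (b, w)
  "era" → prefix "er" already present; 1 new (a)
  "ecjmgb" → prefix "ecj" already present; 3 new (m, g, b)
  "qsghuwkw" → 8 new (q, s, g, h, u, w, k, w)
  "qsq" → prefix "qs" already present; 1 new (q)
  "qsghuwkycs" → prefix "qsghuwk" already present; 3 new (y, c, s)
Total nodes = 11 + 6 + 8 + 2 + 0 + 2 + 3 + 2 + 1 + 3 + 8 + 1 + 3 = 50

50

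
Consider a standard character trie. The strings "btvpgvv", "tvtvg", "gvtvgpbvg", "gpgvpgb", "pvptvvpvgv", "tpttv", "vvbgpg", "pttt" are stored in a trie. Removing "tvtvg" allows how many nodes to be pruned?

After clearing the end-marker at "tvtvg", prune upward until reaching a node still needed by another word.
The suffix "vtvg" (4 nodes) is used only by "tvtvg"; the node for "t" still has the child "p", so pruning stops there.
Nodes removed: 4

4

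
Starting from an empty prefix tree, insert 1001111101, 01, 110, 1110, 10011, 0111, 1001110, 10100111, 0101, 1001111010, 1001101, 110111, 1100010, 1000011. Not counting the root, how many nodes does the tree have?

Count nodes per top-level branch (shared prefixes stored once):
  '0'-branch (01, 0101, 0111): 6 nodes
  '1'-branch (1000011, 10011, 1001101, 1001110, 1001111010, 1001111101, 10100111, 110, 1100010, 110111, 1110): 37 nodes
Sum: 43

43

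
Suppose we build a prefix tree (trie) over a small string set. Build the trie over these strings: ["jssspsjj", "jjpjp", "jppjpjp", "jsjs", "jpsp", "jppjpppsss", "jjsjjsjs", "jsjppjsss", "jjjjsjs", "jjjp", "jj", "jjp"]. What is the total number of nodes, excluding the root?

Trace insertions, counting only characters that open a new branch:
  "jssspsjj" → 8 new (j, s, s, s, p, s, j, j)
  "jjpjp" → prefix "j" already present; 4 new (j, p, j, p)
  "jppjpjp" → prefix "j" already present; 6 new (p, p, j, p, j, p)
  "jsjs" → prefix "js" already present; 2 new (j, s)
  "jpsp" → prefix "jp" already present; 2 new (s, p)
  "jppjpppsss" → prefix "jppjp" already present; 5 new (p, p, s, s, s)
  "jjsjjsjs" → prefix "jj" already present; 6 new (s, j, j, s, j, s)
  "jsjppjsss" → prefix "jsj" already present; 6 new (p, p, j, s, s, s)
  "jjjjsjs" → prefix "jj" already present; 5 new (j, j, s, j, s)
  "jjjp" → prefix "jjj" already present; 1 new (p)
  "jj" → prefix "jj" already present; 0 new (none)
  "jjp" → prefix "jjp" already present; 0 new (none)
Total nodes = 8 + 4 + 6 + 2 + 2 + 5 + 6 + 6 + 5 + 1 + 0 + 0 = 45

45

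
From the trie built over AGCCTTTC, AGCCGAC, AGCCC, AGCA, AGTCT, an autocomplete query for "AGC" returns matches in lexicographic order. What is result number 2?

AGCCC

Filter for "AGC…" and sort: "AGCA", "AGCCC", "AGCCGAC", "AGCCTTTC"
The 2nd is AGCCC.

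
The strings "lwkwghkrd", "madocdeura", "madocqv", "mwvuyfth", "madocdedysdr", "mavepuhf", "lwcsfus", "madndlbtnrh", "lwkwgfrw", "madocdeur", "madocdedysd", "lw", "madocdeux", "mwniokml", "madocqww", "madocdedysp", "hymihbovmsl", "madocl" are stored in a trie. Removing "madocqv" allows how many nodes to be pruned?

1

A node on "madocqv"'s path can go only if nothing else ends at it or branches off below it.
The suffix "v" (1 node) is used only by "madocqv"; the node for "madocq" still has the child "w", so pruning stops there.
Nodes removed: 1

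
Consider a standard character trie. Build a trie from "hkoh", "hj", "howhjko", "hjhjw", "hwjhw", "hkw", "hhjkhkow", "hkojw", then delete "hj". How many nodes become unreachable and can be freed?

A node on "hj"'s path can go only if nothing else ends at it or branches off below it.
Every node on "hj" is still needed (e.g. by "hjhjw"), so nothing is freed.
Nodes removed: 0

0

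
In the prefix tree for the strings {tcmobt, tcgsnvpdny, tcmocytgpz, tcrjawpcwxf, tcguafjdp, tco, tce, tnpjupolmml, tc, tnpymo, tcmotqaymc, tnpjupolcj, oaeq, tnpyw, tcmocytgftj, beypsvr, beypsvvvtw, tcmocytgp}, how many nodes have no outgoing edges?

Leaves are exactly the stored words that no other stored word extends.
Those words: "beypsvr", "beypsvvvtw", "oaeq", "tce", "tcgsnvpdny", "tcguafjdp", "tcmobt", "tcmocytgftj", "tcmocytgpz", "tcmotqaymc", "tco", "tcrjawpcwxf", "tnpjupolcj", "tnpjupolmml", "tnpymo", "tnpyw"
Leaf count: 16

16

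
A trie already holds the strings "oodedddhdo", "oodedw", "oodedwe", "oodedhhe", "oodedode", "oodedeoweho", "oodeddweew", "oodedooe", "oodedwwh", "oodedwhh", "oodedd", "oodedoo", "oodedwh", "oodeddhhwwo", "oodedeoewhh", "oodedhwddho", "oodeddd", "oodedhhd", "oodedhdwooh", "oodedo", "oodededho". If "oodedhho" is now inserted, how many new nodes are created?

Walking "oodedhho" from the root, the first 7 characters ("oodedhh") follow existing edges; "o" is the first miss.
New nodes needed: |"oodedhho"| − 7 = 8 − 7 = 1.

1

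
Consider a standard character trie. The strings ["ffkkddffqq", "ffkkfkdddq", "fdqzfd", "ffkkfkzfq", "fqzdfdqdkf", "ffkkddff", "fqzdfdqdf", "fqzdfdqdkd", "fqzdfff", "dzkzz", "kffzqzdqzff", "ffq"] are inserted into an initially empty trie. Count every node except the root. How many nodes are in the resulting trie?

54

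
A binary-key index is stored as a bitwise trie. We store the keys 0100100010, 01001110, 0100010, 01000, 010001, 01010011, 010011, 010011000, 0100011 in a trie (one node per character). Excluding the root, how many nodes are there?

25

Count nodes per top-level branch (shared prefixes stored once):
  '0'-branch (01000, 010001, 0100010, 0100011, 0100100010, 010011, 010011000, 01001110, 01010011): 25 nodes
Sum: 25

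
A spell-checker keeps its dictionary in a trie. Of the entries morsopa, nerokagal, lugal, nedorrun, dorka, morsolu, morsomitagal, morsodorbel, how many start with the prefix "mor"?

Filter for entries beginning with "mor":
Words under "mor": morsodorbel, morsolu, morsomitagal, morsopa
Count: 4

4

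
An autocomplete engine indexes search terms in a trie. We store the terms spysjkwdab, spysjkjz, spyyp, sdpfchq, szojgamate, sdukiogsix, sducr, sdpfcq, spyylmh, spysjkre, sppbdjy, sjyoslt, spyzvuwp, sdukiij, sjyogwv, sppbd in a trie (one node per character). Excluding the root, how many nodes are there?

66

Count nodes per top-level branch (shared prefixes stored once):
  's'-branch (sdpfchq, sdpfcq, sducr, sdukiij, sdukiogsix, sjyogwv, sjyoslt, sppbd, sppbdjy, spysjkjz, spysjkre, spysjkwdab, spyylmh, spyyp, spyzvuwp, szojgamate): 66 nodes
Sum: 66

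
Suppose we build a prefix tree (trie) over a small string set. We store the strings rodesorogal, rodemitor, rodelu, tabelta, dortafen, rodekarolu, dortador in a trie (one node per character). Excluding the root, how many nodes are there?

For each word, the new-node count is its length minus the longest prefix already in the trie:
  "rodesorogal" → 11 new (r, o, d, e, s, o, r, o, g, a, l)
  "rodemitor" → prefix "rode" already present; 5 new (m, i, t, o, r)
  "rodelu" → prefix "rode" already present; 2 new (l, u)
  "tabelta" → 7 new (t, a, b, e, l, t, a)
  "dortafen" → 8 new (d, o, r, t, a, f, e, n)
  "rodekarolu" → prefix "rode" already present; 6 new (k, a, r, o, l, u)
  "dortador" → prefix "dorta" already present; 3 new (d, o, r)
Total nodes = 11 + 5 + 2 + 7 + 8 + 6 + 3 = 42

42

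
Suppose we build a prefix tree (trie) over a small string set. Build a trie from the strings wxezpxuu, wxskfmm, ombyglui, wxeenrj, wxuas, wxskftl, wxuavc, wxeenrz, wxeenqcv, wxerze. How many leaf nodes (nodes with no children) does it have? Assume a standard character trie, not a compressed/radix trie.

Leaves are exactly the stored words that no other stored word extends.
Those words: "ombyglui", "wxeenqcv", "wxeenrj", "wxeenrz", "wxerze", "wxezpxuu", "wxskfmm", "wxskftl", "wxuas", "wxuavc"
Leaf count: 10

10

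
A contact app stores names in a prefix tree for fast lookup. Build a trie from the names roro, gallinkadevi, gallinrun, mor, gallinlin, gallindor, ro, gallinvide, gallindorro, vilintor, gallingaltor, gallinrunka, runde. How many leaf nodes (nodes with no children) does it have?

A leaf is a node with no children — equivalently, the end of a word that is not a proper prefix of any other stored word.
Those words: "gallindorro", "gallingaltor", "gallinkadevi", "gallinlin", "gallinrunka", "gallinvide", "mor", "roro", "runde", "vilintor"
Leaf count: 10

10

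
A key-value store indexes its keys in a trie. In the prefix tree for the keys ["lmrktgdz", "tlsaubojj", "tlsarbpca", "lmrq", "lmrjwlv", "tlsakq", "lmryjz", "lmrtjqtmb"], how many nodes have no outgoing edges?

A leaf is a node with no children — equivalently, the end of a word that is not a proper prefix of any other stored word.
Those words: "lmrjwlv", "lmrktgdz", "lmrq", "lmrtjqtmb", "lmryjz", "tlsakq", "tlsarbpca", "tlsaubojj"
Leaf count: 8

8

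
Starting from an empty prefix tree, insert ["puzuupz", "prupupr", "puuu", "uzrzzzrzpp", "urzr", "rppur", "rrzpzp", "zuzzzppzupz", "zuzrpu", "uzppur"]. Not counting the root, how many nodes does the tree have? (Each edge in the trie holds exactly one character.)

56

Count nodes per top-level branch (shared prefixes stored once):
  'p'-branch (prupupr, puuu, puzuupz): 15 nodes
  'r'-branch (rppur, rrzpzp): 10 nodes
  'u'-branch (urzr, uzppur, uzrzzzrzpp): 17 nodes
  'z'-branch (zuzrpu, zuzzzppzupz): 14 nodes
Sum: 56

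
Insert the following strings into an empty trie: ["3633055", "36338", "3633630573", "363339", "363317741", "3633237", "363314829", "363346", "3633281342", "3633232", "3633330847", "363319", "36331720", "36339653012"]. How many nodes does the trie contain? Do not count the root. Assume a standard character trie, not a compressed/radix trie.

51

Trace insertions, counting only characters that open a new branch:
  "3633055" → 7 new (3, 6, 3, 3, 0, 5, 5)
  "36338" → prefix "3633" already present; 1 new (8)
  "3633630573" → prefix "3633" already present; 6 new (6, 3, 0, 5, 7, 3)
  "363339" → prefix "3633" already present; 2 new (3, 9)
  "363317741" → prefix "3633" already present; 5 new (1, 7, 7, 4, 1)
  "3633237" → prefix "3633" already present; 3 new (2, 3, 7)
  "363314829" → prefix "36331" already present; 4 new (4, 8, 2, 9)
  "363346" → prefix "3633" already present; 2 new (4, 6)
  "3633281342" → prefix "36332" already present; 5 new (8, 1, 3, 4, 2)
  "3633232" → prefix "363323" already present; 1 new (2)
  "3633330847" → prefix "36333" already present; 5 new (3, 0, 8, 4, 7)
  "363319" → prefix "36331" already present; 1 new (9)
  "36331720" → prefix "363317" already present; 2 new (2, 0)
  "36339653012" → prefix "3633" already present; 7 new (9, 6, 5, 3, 0, 1, 2)
Total nodes = 7 + 1 + 6 + 2 + 5 + 3 + 4 + 2 + 5 + 1 + 5 + 1 + 2 + 7 = 51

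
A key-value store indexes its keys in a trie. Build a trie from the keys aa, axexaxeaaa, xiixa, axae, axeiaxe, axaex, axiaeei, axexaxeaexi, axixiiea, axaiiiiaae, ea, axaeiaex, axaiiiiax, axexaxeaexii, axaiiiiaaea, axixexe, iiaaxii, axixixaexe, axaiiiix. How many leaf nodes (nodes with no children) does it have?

16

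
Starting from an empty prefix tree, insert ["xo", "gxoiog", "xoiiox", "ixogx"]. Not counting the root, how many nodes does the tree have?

17

Trace insertions, counting only characters that open a new branch:
  "xo" → 2 new (x, o)
  "gxoiog" → 6 new (g, x, o, i, o, g)
  "xoiiox" → prefix "xo" already present; 4 new (i, i, o, x)
  "ixogx" → 5 new (i, x, o, g, x)
Total nodes = 2 + 6 + 4 + 5 = 17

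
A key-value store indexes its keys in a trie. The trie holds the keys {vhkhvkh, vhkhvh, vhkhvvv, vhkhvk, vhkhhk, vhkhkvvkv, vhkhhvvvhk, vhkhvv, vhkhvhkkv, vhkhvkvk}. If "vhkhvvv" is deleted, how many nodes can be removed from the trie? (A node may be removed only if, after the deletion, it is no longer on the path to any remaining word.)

Walk "vhkhvvv" from the leaf back toward the root, removing each node that no remaining word uses.
The suffix "v" (1 node) is used only by "vhkhvvv"; "vhkhvv" is itself a stored word, so pruning stops there.
Nodes removed: 1

1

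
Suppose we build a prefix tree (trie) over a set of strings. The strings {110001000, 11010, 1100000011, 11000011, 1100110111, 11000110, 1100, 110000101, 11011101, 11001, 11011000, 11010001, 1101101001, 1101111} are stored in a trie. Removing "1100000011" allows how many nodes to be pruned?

4

Walk "1100000011" from the leaf back toward the root, removing each node that no remaining word uses.
The suffix "0011" (4 nodes) is used only by "1100000011"; the node for "110000" still has the child "1", so pruning stops there.
Nodes removed: 4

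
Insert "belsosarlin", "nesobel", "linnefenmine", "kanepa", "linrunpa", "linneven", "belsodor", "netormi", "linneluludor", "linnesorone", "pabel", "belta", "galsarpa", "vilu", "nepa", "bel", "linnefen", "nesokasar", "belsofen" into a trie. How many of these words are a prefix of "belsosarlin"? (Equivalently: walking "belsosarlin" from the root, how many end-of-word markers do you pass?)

2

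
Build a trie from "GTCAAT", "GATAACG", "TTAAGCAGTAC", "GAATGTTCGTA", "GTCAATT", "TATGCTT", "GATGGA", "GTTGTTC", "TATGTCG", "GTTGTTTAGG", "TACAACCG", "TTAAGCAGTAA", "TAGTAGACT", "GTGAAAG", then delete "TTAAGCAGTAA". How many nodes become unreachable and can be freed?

A node on "TTAAGCAGTAA"'s path can go only if nothing else ends at it or branches off below it.
The suffix "A" (1 node) is used only by "TTAAGCAGTAA"; the node for "TTAAGCAGTA" still has the child "C", so pruning stops there.
Nodes removed: 1

1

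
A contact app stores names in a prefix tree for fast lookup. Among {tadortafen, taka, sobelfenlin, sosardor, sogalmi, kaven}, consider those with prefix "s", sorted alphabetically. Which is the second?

Words with prefix "s", in lexicographic order: "sobelfenlin", "sogalmi", "sosardor"
Position 2: sogalmi

sogalmi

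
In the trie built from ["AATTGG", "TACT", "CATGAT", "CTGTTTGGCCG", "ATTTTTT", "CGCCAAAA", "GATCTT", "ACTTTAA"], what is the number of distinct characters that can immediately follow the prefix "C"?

Follow the path "C" to its node, then look at its outgoing edges.
Characters that immediately follow "C" among the stored strings: {A, G, T}.
That node has 3 child edges.

3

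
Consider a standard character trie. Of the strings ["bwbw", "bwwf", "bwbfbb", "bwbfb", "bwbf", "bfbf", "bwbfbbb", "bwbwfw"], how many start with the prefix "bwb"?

6

Filter for entries beginning with "bwb":
Words under "bwb": bwbf, bwbfb, bwbfbb, bwbfbbb, bwbw, bwbwfw
Count: 6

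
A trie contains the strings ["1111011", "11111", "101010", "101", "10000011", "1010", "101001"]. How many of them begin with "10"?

Filter for entries beginning with "10":
Matches: "10000011", "101", "1010", "101001", "101010"
Count: 5

5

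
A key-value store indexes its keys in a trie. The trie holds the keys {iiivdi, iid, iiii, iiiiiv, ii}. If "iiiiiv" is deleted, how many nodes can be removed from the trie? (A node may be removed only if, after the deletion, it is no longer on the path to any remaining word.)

A node on "iiiiiv"'s path can go only if nothing else ends at it or branches off below it.
The suffix "iv" (2 nodes) is used only by "iiiiiv"; "iiii" is itself a stored word, so pruning stops there.
Nodes removed: 2

2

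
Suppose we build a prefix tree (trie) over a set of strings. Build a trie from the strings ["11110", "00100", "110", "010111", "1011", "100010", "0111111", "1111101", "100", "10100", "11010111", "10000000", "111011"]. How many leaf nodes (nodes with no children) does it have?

11

Leaves are exactly the stored words that no other stored word extends.
Those words: "00100", "010111", "0111111", "10000000", "100010", "10100", "1011", "11010111", "111011", "11110", "1111101"
Leaf count: 11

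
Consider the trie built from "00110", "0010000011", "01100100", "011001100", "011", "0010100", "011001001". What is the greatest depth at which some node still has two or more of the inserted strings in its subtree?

Look for the deepest trie node that still has at least two words in its subtree.
e.g. "01100100" and "011001001" share the prefix "01100100" of length 8; no pair shares a longer one.
Longest shared-prefix length: 8

8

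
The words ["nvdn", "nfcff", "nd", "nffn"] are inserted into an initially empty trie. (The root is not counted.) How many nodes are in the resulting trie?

11

Insert word by word; a character creates a node only if that edge doesn't already exist:
  "nvdn" → 4 new (n, v, d, n)
  "nfcff" → prefix "n" already present; 4 new (f, c, f, f)
  "nd" → prefix "n" already present; 1 new (d)
  "nffn" → prefix "nf" already present; 2 new (f, n)
Total nodes = 4 + 4 + 1 + 2 = 11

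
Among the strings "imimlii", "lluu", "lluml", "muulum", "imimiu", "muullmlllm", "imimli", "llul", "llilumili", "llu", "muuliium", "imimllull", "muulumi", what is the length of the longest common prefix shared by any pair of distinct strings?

6

Equivalently: take the maximum, over all pairs, of their longest common prefix length.
"imimli" and "imimlii" agree on "imimli" (6 characters) before diverging; nothing deeper is shared.
Longest shared-prefix length: 6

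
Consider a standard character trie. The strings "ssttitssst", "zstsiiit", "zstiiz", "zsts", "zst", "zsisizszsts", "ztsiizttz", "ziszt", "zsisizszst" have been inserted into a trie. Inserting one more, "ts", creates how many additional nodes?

2

"ts" shares no prefix with any stored word, so all 2 characters open new nodes.
2 − 0 = 2 new nodes.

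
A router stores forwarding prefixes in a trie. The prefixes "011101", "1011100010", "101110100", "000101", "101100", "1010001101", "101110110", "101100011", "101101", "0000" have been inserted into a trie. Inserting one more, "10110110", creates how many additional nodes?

2

The longest prefix of "10110110" already in the trie is "101101" (length 6).
New nodes needed: |"10110110"| − 6 = 8 − 6 = 2.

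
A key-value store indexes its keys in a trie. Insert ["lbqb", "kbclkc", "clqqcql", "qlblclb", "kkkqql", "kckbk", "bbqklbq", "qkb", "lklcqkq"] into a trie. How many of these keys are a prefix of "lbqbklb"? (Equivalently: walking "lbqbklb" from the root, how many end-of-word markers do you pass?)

Check each prefix of "lbqbklb" against the stored set — each match is an end-marker on the path.
Prefixes of the query that are stored words: "lbqb"
Count: 1

1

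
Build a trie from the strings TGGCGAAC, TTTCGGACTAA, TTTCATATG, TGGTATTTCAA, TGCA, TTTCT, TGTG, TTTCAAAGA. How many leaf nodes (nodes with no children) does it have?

A leaf is a node with no children — equivalently, the end of a word that is not a proper prefix of any other stored word.
Those words: "TGCA", "TGGCGAAC", "TGGTATTTCAA", "TGTG", "TTTCAAAGA", "TTTCATATG", "TTTCGGACTAA", "TTTCT"
Leaf count: 8

8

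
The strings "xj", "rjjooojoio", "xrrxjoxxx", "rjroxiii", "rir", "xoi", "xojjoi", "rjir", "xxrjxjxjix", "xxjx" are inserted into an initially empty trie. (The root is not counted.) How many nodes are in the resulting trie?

47

For each word, the new-node count is its length minus the longest prefix already in the trie:
  "xj" → 2 new (x, j)
  "rjjooojoio" → 10 new (r, j, j, o, o, o, j, o, i, o)
  "xrrxjoxxx" → prefix "x" already present; 8 new (r, r, x, j, o, x, x, x)
  "rjroxiii" → prefix "rj" already present; 6 new (r, o, x, i, i, i)
  "rir" → prefix "r" already present; 2 new (i, r)
  "xoi" → prefix "x" already present; 2 new (o, i)
  "xojjoi" → prefix "xo" already present; 4 new (j, j, o, i)
  "rjir" → prefix "rj" already present; 2 new (i, r)
  "xxrjxjxjix" → prefix "x" already present; 9 new (x, r, j, x, j, x, j, i, x)
  "xxjx" → prefix "xx" already present; 2 new (j, x)
Total nodes = 2 + 10 + 8 + 6 + 2 + 2 + 4 + 2 + 9 + 2 = 47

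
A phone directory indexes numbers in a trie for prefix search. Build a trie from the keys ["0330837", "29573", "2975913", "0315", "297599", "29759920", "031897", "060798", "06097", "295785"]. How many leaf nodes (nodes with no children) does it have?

Leaves are exactly the stored words that no other stored word extends.
Those words: "0315", "031897", "0330837", "060798", "06097", "29573", "295785", "2975913", "29759920"
Leaf count: 9

9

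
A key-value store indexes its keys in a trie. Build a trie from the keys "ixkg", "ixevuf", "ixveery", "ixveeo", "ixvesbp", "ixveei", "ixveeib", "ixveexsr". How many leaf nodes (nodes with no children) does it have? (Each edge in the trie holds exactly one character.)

A leaf is a node with no children — equivalently, the end of a word that is not a proper prefix of any other stored word.
Those words: "ixevuf", "ixkg", "ixveeib", "ixveeo", "ixveery", "ixveexsr", "ixvesbp"
Leaf count: 7

7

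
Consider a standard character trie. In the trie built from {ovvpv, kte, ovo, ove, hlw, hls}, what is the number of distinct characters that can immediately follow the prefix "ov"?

Walk "ov" from the root, arriving at one node.
Characters that immediately follow "ov" among the stored strings: {e, o, v}.
That node has 3 child edges.

3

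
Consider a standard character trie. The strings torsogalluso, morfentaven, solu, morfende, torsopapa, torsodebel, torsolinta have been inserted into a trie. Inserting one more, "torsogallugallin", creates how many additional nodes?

6

Walking "torsogallugallin" from the root, the first 10 characters ("torsogallu") follow existing edges; "g" is the first miss.
So 16 − 10 = 6 new nodes.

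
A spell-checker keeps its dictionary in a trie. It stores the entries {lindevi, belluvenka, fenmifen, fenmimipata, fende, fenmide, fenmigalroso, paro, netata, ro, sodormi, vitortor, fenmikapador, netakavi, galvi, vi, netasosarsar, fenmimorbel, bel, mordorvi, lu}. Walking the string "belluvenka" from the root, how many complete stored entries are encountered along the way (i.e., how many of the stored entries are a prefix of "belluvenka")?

2

Walk "belluvenka" from the root; an end-of-word marker is hit whenever a stored word is a prefix of "belluvenka".
Prefixes of the query that are stored words: "bel", "belluvenka"
Count: 2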